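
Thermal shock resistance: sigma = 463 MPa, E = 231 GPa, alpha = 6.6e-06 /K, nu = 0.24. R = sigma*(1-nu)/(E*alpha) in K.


R = 463*(1-0.24)/(231*1000*6.6e-06) = 231 K

231


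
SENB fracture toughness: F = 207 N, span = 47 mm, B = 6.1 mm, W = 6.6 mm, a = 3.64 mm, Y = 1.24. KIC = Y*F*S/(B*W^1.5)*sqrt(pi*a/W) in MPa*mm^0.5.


KIC = 1.24*207*47/(6.1*6.6^1.5)*sqrt(pi*3.64/6.6) = 153.53

153.53


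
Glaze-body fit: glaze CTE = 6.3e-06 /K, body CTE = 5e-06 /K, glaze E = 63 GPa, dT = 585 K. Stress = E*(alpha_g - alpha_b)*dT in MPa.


Stress = 63*1000*(6.3e-06 - 5e-06)*585 = 47.9 MPa

47.9


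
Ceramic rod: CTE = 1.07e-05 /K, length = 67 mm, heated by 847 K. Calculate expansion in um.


dL = 1.07e-05 * 67 * 847 * 1000 = 607.214 um

607.214


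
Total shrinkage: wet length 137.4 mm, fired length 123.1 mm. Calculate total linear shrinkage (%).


TS = (137.4 - 123.1) / 137.4 * 100 = 10.41%

10.41


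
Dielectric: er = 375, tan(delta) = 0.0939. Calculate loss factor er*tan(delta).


Loss = 375 * 0.0939 = 35.213

35.213


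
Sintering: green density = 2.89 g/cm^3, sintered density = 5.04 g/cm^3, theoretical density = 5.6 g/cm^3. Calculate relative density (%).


Relative = 5.04 / 5.6 * 100 = 90.0%

90.0


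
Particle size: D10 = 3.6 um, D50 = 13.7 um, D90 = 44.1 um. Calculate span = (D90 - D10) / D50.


Span = (44.1 - 3.6) / 13.7 = 40.5 / 13.7 = 2.956

2.956


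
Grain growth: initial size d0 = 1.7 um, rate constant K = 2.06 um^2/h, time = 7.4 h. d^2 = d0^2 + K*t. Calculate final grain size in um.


d^2 = 1.7^2 + 2.06*7.4 = 18.134
d = sqrt(18.134) = 4.26 um

4.26


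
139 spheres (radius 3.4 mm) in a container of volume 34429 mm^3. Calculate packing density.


V_sphere = 4/3*pi*3.4^3 = 164.6362 mm^3
Total V = 139*164.6362 = 22884.4318 mm^3
PD = 22884.4318 / 34429 = 0.665

0.665


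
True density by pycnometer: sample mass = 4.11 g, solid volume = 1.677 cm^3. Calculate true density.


TD = 4.11 / 1.677 = 2.451 g/cm^3

2.451


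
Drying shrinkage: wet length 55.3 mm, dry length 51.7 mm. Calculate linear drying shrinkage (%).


DS = (55.3 - 51.7) / 55.3 * 100 = 6.51%

6.51


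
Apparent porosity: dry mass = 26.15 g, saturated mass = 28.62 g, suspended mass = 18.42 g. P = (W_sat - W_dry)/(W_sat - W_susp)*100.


P = (28.62 - 26.15) / (28.62 - 18.42) * 100 = 2.47 / 10.2 * 100 = 24.2%

24.2


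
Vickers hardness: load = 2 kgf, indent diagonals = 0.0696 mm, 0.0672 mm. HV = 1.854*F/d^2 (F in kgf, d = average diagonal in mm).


d_avg = (0.0696+0.0672)/2 = 0.0684 mm
HV = 1.854*2/0.0684^2 = 793

793


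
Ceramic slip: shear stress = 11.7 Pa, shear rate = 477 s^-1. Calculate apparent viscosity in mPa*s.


eta = tau/gamma * 1000 = 11.7/477 * 1000 = 24.5 mPa*s

24.5


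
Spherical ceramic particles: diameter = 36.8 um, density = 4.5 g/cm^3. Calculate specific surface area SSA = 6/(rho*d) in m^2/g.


SSA = 6 / (4.5 * 36.8) = 0.036 m^2/g

0.036


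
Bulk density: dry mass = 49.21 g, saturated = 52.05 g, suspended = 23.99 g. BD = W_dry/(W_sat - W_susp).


BD = 49.21 / (52.05 - 23.99) = 49.21 / 28.06 = 1.754 g/cm^3

1.754


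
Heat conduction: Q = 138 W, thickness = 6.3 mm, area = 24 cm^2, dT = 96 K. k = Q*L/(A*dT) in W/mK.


k = 138*6.3/1000/(24/10000*96) = 3.77 W/mK

3.77


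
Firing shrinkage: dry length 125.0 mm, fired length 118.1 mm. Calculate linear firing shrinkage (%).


FS = (125.0 - 118.1) / 125.0 * 100 = 5.52%

5.52


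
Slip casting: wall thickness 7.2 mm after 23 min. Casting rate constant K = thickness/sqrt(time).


K = 7.2 / sqrt(23) = 7.2 / 4.7958 = 1.501 mm/min^0.5

1.501


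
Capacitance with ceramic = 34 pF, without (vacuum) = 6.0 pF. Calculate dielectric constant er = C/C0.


er = 34 / 6.0 = 5.67

5.67


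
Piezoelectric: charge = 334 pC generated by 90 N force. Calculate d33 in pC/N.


d33 = 334 / 90 = 3.7 pC/N

3.7


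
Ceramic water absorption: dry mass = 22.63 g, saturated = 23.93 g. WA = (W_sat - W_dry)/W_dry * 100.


WA = (23.93 - 22.63) / 22.63 * 100 = 5.74%

5.74


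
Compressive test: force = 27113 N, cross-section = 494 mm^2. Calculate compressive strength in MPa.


CS = 27113 / 494 = 54.9 MPa

54.9


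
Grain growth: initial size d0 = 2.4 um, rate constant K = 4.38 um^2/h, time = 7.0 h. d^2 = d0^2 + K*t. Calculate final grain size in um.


d^2 = 2.4^2 + 4.38*7.0 = 36.42
d = sqrt(36.42) = 6.03 um

6.03


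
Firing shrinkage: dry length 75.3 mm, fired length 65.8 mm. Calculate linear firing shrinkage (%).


FS = (75.3 - 65.8) / 75.3 * 100 = 12.62%

12.62


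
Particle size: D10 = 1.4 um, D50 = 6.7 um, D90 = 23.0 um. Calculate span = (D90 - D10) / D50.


Span = (23.0 - 1.4) / 6.7 = 21.6 / 6.7 = 3.224

3.224


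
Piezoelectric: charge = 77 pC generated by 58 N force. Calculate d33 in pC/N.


d33 = 77 / 58 = 1.3 pC/N

1.3


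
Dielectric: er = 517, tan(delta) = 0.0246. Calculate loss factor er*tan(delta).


Loss = 517 * 0.0246 = 12.718

12.718


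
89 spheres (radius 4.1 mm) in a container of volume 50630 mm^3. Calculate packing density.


V_sphere = 4/3*pi*4.1^3 = 288.6956 mm^3
Total V = 89*288.6956 = 25693.9084 mm^3
PD = 25693.9084 / 50630 = 0.507

0.507


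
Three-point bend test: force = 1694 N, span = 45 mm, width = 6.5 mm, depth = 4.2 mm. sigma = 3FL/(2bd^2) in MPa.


sigma = 3*1694*45/(2*6.5*4.2^2) = 997.3 MPa

997.3


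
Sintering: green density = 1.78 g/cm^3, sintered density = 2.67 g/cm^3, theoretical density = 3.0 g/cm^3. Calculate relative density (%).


Relative = 2.67 / 3.0 * 100 = 89.0%

89.0


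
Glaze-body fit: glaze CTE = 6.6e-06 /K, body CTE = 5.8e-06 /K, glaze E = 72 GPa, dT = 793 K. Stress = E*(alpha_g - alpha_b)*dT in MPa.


Stress = 72*1000*(6.6e-06 - 5.8e-06)*793 = 45.7 MPa

45.7


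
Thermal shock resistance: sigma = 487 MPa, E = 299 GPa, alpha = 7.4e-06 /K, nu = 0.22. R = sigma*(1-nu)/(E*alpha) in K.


R = 487*(1-0.22)/(299*1000*7.4e-06) = 172 K

172


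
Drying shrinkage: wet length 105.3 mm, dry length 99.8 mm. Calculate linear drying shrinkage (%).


DS = (105.3 - 99.8) / 105.3 * 100 = 5.22%

5.22


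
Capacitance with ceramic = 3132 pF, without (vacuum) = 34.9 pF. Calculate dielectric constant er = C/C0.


er = 3132 / 34.9 = 89.74

89.74


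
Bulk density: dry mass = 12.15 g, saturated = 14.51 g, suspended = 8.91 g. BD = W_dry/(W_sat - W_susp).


BD = 12.15 / (14.51 - 8.91) = 12.15 / 5.6 = 2.17 g/cm^3

2.17


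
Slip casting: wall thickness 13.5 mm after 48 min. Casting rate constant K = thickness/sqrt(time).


K = 13.5 / sqrt(48) = 13.5 / 6.9282 = 1.949 mm/min^0.5

1.949


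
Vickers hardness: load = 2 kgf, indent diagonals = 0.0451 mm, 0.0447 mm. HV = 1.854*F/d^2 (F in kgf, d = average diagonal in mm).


d_avg = (0.0451+0.0447)/2 = 0.0449 mm
HV = 1.854*2/0.0449^2 = 1839

1839


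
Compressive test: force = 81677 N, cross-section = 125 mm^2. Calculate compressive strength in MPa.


CS = 81677 / 125 = 653.4 MPa

653.4


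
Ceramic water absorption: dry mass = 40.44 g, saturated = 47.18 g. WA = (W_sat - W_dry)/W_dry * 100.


WA = (47.18 - 40.44) / 40.44 * 100 = 16.67%

16.67


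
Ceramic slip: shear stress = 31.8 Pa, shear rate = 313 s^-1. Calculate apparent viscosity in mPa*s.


eta = tau/gamma * 1000 = 31.8/313 * 1000 = 101.6 mPa*s

101.6


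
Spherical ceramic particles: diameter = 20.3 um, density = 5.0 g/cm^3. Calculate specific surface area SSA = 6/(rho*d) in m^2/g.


SSA = 6 / (5.0 * 20.3) = 0.059 m^2/g

0.059


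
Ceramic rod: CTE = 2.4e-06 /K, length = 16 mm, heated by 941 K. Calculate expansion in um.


dL = 2.4e-06 * 16 * 941 * 1000 = 36.134 um

36.134


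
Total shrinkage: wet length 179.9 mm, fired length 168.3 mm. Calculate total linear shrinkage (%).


TS = (179.9 - 168.3) / 179.9 * 100 = 6.45%

6.45


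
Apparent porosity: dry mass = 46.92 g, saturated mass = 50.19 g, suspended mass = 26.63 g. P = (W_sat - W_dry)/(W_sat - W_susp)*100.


P = (50.19 - 46.92) / (50.19 - 26.63) * 100 = 3.27 / 23.56 * 100 = 13.9%

13.9


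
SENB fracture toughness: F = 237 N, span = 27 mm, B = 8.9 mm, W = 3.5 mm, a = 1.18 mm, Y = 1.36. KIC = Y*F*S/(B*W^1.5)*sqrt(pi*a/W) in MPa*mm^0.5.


KIC = 1.36*237*27/(8.9*3.5^1.5)*sqrt(pi*1.18/3.5) = 153.69

153.69


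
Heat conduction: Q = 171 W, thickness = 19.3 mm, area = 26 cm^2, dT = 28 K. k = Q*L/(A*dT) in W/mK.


k = 171*19.3/1000/(26/10000*28) = 45.33 W/mK

45.33


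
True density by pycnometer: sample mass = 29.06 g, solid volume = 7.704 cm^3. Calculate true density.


TD = 29.06 / 7.704 = 3.772 g/cm^3

3.772


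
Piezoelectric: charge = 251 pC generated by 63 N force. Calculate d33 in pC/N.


d33 = 251 / 63 = 4.0 pC/N

4.0


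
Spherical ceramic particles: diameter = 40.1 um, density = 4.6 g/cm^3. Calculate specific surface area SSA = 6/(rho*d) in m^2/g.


SSA = 6 / (4.6 * 40.1) = 0.033 m^2/g

0.033


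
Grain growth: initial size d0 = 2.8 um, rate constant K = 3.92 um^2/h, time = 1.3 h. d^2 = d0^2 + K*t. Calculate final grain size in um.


d^2 = 2.8^2 + 3.92*1.3 = 12.936
d = sqrt(12.936) = 3.6 um

3.6


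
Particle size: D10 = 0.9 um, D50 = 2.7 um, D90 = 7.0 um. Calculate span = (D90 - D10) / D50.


Span = (7.0 - 0.9) / 2.7 = 6.1 / 2.7 = 2.259

2.259


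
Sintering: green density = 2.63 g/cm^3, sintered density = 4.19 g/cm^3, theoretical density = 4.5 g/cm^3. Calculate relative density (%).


Relative = 4.19 / 4.5 * 100 = 93.1%

93.1


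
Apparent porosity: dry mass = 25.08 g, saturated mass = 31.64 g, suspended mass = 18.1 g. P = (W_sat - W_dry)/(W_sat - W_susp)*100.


P = (31.64 - 25.08) / (31.64 - 18.1) * 100 = 6.56 / 13.54 * 100 = 48.4%

48.4


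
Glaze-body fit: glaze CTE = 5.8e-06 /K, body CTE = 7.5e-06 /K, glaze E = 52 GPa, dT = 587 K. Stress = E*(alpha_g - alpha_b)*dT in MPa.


Stress = 52*1000*(5.8e-06 - 7.5e-06)*587 = -51.9 MPa

-51.9


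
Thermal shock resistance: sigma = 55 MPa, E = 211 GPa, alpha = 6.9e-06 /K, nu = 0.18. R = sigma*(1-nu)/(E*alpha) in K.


R = 55*(1-0.18)/(211*1000*6.9e-06) = 31 K

31


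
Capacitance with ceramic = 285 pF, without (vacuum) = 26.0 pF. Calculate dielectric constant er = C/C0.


er = 285 / 26.0 = 10.96

10.96


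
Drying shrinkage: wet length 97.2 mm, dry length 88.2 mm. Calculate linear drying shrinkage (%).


DS = (97.2 - 88.2) / 97.2 * 100 = 9.26%

9.26


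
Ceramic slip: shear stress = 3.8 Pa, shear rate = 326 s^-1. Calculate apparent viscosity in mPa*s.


eta = tau/gamma * 1000 = 3.8/326 * 1000 = 11.7 mPa*s

11.7


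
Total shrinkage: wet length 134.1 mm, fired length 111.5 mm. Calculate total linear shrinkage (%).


TS = (134.1 - 111.5) / 134.1 * 100 = 16.85%

16.85


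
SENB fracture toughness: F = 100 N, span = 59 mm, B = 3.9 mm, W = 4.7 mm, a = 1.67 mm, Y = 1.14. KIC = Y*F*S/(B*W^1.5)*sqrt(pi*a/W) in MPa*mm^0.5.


KIC = 1.14*100*59/(3.9*4.7^1.5)*sqrt(pi*1.67/4.7) = 178.83

178.83


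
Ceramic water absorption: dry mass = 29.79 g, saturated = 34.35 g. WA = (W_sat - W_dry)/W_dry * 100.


WA = (34.35 - 29.79) / 29.79 * 100 = 15.31%

15.31


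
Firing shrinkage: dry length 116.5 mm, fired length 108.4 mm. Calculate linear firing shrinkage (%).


FS = (116.5 - 108.4) / 116.5 * 100 = 6.95%

6.95


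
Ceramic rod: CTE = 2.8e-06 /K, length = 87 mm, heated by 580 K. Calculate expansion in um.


dL = 2.8e-06 * 87 * 580 * 1000 = 141.288 um

141.288


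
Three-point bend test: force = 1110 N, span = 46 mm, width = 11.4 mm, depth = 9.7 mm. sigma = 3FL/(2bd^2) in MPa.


sigma = 3*1110*46/(2*11.4*9.7^2) = 71.4 MPa

71.4


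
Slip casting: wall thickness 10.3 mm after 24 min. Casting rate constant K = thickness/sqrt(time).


K = 10.3 / sqrt(24) = 10.3 / 4.899 = 2.102 mm/min^0.5

2.102


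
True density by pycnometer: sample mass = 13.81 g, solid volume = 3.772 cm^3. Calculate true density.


TD = 13.81 / 3.772 = 3.661 g/cm^3

3.661


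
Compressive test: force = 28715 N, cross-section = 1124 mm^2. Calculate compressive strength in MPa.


CS = 28715 / 1124 = 25.5 MPa

25.5


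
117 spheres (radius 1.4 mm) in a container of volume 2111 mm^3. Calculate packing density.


V_sphere = 4/3*pi*1.4^3 = 11.494 mm^3
Total V = 117*11.494 = 1344.798 mm^3
PD = 1344.798 / 2111 = 0.637

0.637


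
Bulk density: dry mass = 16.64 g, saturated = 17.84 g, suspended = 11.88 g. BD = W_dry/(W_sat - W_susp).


BD = 16.64 / (17.84 - 11.88) = 16.64 / 5.96 = 2.792 g/cm^3

2.792


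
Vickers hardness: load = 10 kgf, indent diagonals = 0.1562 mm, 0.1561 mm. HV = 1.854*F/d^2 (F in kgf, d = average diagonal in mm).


d_avg = (0.1562+0.1561)/2 = 0.15615 mm
HV = 1.854*10/0.15615^2 = 760

760


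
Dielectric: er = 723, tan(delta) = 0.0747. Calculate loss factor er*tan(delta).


Loss = 723 * 0.0747 = 54.008

54.008


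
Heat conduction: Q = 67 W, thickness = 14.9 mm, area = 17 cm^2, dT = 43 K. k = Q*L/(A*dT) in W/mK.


k = 67*14.9/1000/(17/10000*43) = 13.66 W/mK

13.66


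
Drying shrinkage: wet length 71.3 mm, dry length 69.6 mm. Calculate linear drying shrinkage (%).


DS = (71.3 - 69.6) / 71.3 * 100 = 2.38%

2.38


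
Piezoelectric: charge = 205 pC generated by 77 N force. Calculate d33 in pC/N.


d33 = 205 / 77 = 2.7 pC/N

2.7


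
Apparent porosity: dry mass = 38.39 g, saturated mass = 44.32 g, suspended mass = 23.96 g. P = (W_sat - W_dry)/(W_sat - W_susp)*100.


P = (44.32 - 38.39) / (44.32 - 23.96) * 100 = 5.93 / 20.36 * 100 = 29.1%

29.1


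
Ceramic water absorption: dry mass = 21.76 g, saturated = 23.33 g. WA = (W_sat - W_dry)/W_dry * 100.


WA = (23.33 - 21.76) / 21.76 * 100 = 7.22%

7.22


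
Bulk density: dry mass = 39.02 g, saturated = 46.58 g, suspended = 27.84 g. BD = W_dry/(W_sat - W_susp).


BD = 39.02 / (46.58 - 27.84) = 39.02 / 18.74 = 2.082 g/cm^3

2.082


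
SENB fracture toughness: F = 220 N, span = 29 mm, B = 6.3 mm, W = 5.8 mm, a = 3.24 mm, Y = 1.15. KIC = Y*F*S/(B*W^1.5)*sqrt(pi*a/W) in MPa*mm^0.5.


KIC = 1.15*220*29/(6.3*5.8^1.5)*sqrt(pi*3.24/5.8) = 110.45

110.45


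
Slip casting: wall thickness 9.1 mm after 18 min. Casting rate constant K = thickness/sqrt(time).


K = 9.1 / sqrt(18) = 9.1 / 4.2426 = 2.145 mm/min^0.5

2.145


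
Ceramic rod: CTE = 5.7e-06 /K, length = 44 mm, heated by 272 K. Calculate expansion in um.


dL = 5.7e-06 * 44 * 272 * 1000 = 68.218 um

68.218


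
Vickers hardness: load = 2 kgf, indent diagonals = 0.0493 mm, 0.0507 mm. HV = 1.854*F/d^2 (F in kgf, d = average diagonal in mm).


d_avg = (0.0493+0.0507)/2 = 0.05 mm
HV = 1.854*2/0.05^2 = 1483

1483


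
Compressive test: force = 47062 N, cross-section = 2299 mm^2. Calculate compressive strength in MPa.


CS = 47062 / 2299 = 20.5 MPa

20.5


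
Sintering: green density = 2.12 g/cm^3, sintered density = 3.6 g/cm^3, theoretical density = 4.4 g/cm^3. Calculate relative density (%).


Relative = 3.6 / 4.4 * 100 = 81.8%

81.8


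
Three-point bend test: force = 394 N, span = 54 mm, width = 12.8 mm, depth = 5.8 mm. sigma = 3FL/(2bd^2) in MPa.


sigma = 3*394*54/(2*12.8*5.8^2) = 74.1 MPa

74.1


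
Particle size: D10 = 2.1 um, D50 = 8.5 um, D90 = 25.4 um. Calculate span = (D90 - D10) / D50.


Span = (25.4 - 2.1) / 8.5 = 23.3 / 8.5 = 2.741

2.741


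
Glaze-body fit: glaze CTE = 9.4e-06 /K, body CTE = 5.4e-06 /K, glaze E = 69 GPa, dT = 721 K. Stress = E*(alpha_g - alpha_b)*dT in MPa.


Stress = 69*1000*(9.4e-06 - 5.4e-06)*721 = 199.0 MPa

199.0


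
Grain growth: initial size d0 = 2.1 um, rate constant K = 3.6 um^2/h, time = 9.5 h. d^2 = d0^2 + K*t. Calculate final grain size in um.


d^2 = 2.1^2 + 3.6*9.5 = 38.61
d = sqrt(38.61) = 6.21 um

6.21


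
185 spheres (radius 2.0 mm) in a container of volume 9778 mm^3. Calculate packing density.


V_sphere = 4/3*pi*2.0^3 = 33.5103 mm^3
Total V = 185*33.5103 = 6199.4055 mm^3
PD = 6199.4055 / 9778 = 0.634

0.634


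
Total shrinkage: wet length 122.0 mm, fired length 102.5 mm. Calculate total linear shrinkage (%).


TS = (122.0 - 102.5) / 122.0 * 100 = 15.98%

15.98


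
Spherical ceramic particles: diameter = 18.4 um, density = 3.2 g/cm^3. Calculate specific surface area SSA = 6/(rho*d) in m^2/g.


SSA = 6 / (3.2 * 18.4) = 0.102 m^2/g

0.102


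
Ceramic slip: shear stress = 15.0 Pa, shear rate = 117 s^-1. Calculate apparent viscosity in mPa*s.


eta = tau/gamma * 1000 = 15.0/117 * 1000 = 128.2 mPa*s

128.2


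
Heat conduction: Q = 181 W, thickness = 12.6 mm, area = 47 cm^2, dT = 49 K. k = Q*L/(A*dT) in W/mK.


k = 181*12.6/1000/(47/10000*49) = 9.9 W/mK

9.9


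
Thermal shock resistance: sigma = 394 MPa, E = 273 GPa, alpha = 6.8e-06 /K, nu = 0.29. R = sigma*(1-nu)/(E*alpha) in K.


R = 394*(1-0.29)/(273*1000*6.8e-06) = 151 K

151


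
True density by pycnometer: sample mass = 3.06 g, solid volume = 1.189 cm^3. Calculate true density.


TD = 3.06 / 1.189 = 2.574 g/cm^3

2.574


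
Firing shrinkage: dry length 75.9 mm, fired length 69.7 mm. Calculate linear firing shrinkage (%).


FS = (75.9 - 69.7) / 75.9 * 100 = 8.17%

8.17


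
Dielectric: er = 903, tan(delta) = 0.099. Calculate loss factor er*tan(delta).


Loss = 903 * 0.099 = 89.397

89.397


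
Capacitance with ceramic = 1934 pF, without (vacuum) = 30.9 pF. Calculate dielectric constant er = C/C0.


er = 1934 / 30.9 = 62.59

62.59


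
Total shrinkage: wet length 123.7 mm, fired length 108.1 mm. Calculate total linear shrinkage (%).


TS = (123.7 - 108.1) / 123.7 * 100 = 12.61%

12.61


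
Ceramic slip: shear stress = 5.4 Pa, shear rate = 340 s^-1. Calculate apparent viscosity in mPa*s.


eta = tau/gamma * 1000 = 5.4/340 * 1000 = 15.9 mPa*s

15.9


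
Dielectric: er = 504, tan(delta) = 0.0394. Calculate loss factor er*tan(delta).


Loss = 504 * 0.0394 = 19.858

19.858


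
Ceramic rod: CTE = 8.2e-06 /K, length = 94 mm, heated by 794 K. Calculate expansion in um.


dL = 8.2e-06 * 94 * 794 * 1000 = 612.015 um

612.015


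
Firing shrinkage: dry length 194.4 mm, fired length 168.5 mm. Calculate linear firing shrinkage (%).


FS = (194.4 - 168.5) / 194.4 * 100 = 13.32%

13.32


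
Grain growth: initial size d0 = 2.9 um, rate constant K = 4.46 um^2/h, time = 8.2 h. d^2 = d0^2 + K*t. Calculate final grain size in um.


d^2 = 2.9^2 + 4.46*8.2 = 44.982
d = sqrt(44.982) = 6.71 um

6.71


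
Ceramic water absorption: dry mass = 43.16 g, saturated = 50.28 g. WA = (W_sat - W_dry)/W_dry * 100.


WA = (50.28 - 43.16) / 43.16 * 100 = 16.5%

16.5


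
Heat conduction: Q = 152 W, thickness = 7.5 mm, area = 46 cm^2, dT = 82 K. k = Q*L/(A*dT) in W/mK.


k = 152*7.5/1000/(46/10000*82) = 3.02 W/mK

3.02


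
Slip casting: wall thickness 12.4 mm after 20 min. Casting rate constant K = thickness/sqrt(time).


K = 12.4 / sqrt(20) = 12.4 / 4.4721 = 2.773 mm/min^0.5

2.773


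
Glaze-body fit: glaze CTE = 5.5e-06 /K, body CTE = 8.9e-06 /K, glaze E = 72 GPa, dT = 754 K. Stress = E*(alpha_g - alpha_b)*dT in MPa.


Stress = 72*1000*(5.5e-06 - 8.9e-06)*754 = -184.6 MPa

-184.6


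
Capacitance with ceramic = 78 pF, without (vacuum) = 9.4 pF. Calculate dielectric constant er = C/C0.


er = 78 / 9.4 = 8.3

8.3


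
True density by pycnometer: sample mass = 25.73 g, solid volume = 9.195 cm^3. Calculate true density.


TD = 25.73 / 9.195 = 2.798 g/cm^3

2.798


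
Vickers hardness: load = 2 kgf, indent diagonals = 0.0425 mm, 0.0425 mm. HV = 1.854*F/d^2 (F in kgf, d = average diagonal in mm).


d_avg = (0.0425+0.0425)/2 = 0.0425 mm
HV = 1.854*2/0.0425^2 = 2053

2053


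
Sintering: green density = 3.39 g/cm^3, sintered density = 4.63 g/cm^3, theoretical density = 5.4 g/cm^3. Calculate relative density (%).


Relative = 4.63 / 5.4 * 100 = 85.7%

85.7


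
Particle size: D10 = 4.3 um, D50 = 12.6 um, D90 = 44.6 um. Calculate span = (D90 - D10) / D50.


Span = (44.6 - 4.3) / 12.6 = 40.3 / 12.6 = 3.198

3.198


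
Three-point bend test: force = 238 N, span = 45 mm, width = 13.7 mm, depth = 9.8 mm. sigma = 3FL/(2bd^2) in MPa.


sigma = 3*238*45/(2*13.7*9.8^2) = 12.2 MPa

12.2


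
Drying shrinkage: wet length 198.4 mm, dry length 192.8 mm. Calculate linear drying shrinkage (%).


DS = (198.4 - 192.8) / 198.4 * 100 = 2.82%

2.82


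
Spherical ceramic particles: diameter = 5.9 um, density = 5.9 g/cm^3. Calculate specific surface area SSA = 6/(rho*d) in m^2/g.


SSA = 6 / (5.9 * 5.9) = 0.172 m^2/g

0.172


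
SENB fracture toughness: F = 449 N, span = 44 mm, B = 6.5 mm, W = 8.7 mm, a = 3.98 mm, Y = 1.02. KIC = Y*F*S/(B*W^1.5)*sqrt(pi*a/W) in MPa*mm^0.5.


KIC = 1.02*449*44/(6.5*8.7^1.5)*sqrt(pi*3.98/8.7) = 144.83

144.83


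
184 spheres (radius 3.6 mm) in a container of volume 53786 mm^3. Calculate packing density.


V_sphere = 4/3*pi*3.6^3 = 195.4322 mm^3
Total V = 184*195.4322 = 35959.5248 mm^3
PD = 35959.5248 / 53786 = 0.669

0.669


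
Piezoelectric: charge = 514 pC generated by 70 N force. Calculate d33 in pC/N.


d33 = 514 / 70 = 7.3 pC/N

7.3


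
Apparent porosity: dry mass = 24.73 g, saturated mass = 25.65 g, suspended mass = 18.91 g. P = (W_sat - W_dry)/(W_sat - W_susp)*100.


P = (25.65 - 24.73) / (25.65 - 18.91) * 100 = 0.92 / 6.74 * 100 = 13.6%

13.6


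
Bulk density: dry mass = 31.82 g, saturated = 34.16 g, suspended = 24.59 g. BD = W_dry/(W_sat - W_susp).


BD = 31.82 / (34.16 - 24.59) = 31.82 / 9.57 = 3.325 g/cm^3

3.325


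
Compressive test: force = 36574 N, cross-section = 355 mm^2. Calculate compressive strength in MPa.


CS = 36574 / 355 = 103.0 MPa

103.0


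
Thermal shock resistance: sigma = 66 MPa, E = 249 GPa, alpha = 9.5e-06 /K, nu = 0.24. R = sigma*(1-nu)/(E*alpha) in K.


R = 66*(1-0.24)/(249*1000*9.5e-06) = 21 K

21


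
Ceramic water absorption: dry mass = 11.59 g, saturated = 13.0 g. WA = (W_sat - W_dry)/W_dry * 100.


WA = (13.0 - 11.59) / 11.59 * 100 = 12.17%

12.17


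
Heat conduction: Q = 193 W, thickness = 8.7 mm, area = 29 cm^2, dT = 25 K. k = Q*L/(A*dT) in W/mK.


k = 193*8.7/1000/(29/10000*25) = 23.16 W/mK

23.16


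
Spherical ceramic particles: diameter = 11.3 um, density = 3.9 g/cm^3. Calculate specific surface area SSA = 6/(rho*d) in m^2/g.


SSA = 6 / (3.9 * 11.3) = 0.136 m^2/g

0.136


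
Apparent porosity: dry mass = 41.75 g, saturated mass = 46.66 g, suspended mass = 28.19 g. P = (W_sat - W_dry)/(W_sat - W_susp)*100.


P = (46.66 - 41.75) / (46.66 - 28.19) * 100 = 4.91 / 18.47 * 100 = 26.6%

26.6


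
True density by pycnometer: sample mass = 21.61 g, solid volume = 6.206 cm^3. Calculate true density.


TD = 21.61 / 6.206 = 3.482 g/cm^3

3.482


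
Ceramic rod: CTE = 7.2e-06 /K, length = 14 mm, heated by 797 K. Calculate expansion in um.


dL = 7.2e-06 * 14 * 797 * 1000 = 80.338 um

80.338


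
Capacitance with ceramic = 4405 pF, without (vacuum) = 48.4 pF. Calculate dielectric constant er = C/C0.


er = 4405 / 48.4 = 91.01

91.01


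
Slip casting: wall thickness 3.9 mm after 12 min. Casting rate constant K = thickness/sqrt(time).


K = 3.9 / sqrt(12) = 3.9 / 3.4641 = 1.126 mm/min^0.5

1.126


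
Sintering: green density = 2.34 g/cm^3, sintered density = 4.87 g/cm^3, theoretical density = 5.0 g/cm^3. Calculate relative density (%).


Relative = 4.87 / 5.0 * 100 = 97.4%

97.4


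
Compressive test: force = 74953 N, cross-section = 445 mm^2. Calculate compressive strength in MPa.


CS = 74953 / 445 = 168.4 MPa

168.4


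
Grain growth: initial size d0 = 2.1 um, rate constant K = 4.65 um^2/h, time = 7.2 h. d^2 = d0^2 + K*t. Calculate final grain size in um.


d^2 = 2.1^2 + 4.65*7.2 = 37.89
d = sqrt(37.89) = 6.16 um

6.16


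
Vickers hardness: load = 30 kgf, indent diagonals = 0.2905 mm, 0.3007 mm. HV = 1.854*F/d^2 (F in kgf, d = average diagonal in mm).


d_avg = (0.2905+0.3007)/2 = 0.2956 mm
HV = 1.854*30/0.2956^2 = 637

637


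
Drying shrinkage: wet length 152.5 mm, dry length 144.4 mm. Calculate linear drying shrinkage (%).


DS = (152.5 - 144.4) / 152.5 * 100 = 5.31%

5.31


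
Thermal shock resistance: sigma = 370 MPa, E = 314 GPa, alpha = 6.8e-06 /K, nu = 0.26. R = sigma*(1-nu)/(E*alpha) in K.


R = 370*(1-0.26)/(314*1000*6.8e-06) = 128 K

128


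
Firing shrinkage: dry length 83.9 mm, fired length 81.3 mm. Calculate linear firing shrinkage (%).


FS = (83.9 - 81.3) / 83.9 * 100 = 3.1%

3.1


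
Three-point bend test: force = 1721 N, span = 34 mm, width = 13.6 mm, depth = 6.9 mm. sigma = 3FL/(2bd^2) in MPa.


sigma = 3*1721*34/(2*13.6*6.9^2) = 135.6 MPa

135.6


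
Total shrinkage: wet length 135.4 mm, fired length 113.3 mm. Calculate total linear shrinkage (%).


TS = (135.4 - 113.3) / 135.4 * 100 = 16.32%

16.32


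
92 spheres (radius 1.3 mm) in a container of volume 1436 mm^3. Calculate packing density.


V_sphere = 4/3*pi*1.3^3 = 9.2028 mm^3
Total V = 92*9.2028 = 846.6576 mm^3
PD = 846.6576 / 1436 = 0.59

0.59


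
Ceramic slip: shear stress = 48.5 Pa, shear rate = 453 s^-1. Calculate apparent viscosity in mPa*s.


eta = tau/gamma * 1000 = 48.5/453 * 1000 = 107.1 mPa*s

107.1


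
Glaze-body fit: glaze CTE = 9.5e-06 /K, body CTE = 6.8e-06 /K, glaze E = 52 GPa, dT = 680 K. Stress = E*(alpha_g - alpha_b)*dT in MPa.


Stress = 52*1000*(9.5e-06 - 6.8e-06)*680 = 95.5 MPa

95.5


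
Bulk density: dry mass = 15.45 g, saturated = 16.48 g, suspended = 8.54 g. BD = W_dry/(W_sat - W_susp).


BD = 15.45 / (16.48 - 8.54) = 15.45 / 7.94 = 1.946 g/cm^3

1.946


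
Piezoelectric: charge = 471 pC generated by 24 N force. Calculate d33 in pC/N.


d33 = 471 / 24 = 19.6 pC/N

19.6


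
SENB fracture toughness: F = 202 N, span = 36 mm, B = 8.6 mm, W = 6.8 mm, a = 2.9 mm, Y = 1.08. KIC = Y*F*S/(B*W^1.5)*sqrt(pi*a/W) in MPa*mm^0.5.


KIC = 1.08*202*36/(8.6*6.8^1.5)*sqrt(pi*2.9/6.8) = 59.61

59.61


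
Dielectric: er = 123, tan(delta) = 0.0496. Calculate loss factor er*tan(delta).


Loss = 123 * 0.0496 = 6.101

6.101


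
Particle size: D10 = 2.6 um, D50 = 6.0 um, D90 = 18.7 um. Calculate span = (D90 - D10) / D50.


Span = (18.7 - 2.6) / 6.0 = 16.1 / 6.0 = 2.683

2.683


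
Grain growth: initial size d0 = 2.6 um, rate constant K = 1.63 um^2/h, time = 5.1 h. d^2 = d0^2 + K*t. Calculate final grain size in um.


d^2 = 2.6^2 + 1.63*5.1 = 15.073
d = sqrt(15.073) = 3.88 um

3.88


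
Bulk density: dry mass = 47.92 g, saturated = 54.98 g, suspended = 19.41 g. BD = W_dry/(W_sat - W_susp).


BD = 47.92 / (54.98 - 19.41) = 47.92 / 35.57 = 1.347 g/cm^3

1.347


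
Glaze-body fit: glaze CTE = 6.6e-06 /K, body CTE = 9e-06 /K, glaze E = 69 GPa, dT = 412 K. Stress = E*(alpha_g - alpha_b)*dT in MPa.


Stress = 69*1000*(6.6e-06 - 9e-06)*412 = -68.2 MPa

-68.2


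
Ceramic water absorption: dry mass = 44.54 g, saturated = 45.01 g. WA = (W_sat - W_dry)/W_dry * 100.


WA = (45.01 - 44.54) / 44.54 * 100 = 1.06%

1.06


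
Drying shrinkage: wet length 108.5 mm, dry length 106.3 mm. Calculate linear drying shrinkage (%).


DS = (108.5 - 106.3) / 108.5 * 100 = 2.03%

2.03


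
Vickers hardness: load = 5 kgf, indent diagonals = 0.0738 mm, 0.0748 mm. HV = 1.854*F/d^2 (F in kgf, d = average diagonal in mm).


d_avg = (0.0738+0.0748)/2 = 0.0743 mm
HV = 1.854*5/0.0743^2 = 1679

1679


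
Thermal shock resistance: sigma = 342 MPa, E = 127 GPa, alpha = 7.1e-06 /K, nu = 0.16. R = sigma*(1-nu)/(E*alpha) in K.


R = 342*(1-0.16)/(127*1000*7.1e-06) = 319 K

319


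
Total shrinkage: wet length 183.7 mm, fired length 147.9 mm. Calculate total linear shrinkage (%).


TS = (183.7 - 147.9) / 183.7 * 100 = 19.49%

19.49


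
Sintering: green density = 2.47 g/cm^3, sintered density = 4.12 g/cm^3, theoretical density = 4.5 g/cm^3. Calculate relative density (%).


Relative = 4.12 / 4.5 * 100 = 91.6%

91.6


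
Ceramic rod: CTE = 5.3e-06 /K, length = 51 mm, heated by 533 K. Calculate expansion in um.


dL = 5.3e-06 * 51 * 533 * 1000 = 144.07 um

144.07


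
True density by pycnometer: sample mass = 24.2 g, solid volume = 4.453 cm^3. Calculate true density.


TD = 24.2 / 4.453 = 5.435 g/cm^3

5.435


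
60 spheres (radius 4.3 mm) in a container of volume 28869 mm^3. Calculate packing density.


V_sphere = 4/3*pi*4.3^3 = 333.0381 mm^3
Total V = 60*333.0381 = 19982.286 mm^3
PD = 19982.286 / 28869 = 0.692

0.692


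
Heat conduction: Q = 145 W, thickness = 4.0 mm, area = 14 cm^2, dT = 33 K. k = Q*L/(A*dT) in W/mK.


k = 145*4.0/1000/(14/10000*33) = 12.55 W/mK

12.55


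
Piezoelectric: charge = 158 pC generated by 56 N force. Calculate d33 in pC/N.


d33 = 158 / 56 = 2.8 pC/N

2.8


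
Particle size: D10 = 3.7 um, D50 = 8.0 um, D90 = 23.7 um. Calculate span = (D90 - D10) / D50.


Span = (23.7 - 3.7) / 8.0 = 20.0 / 8.0 = 2.5

2.5


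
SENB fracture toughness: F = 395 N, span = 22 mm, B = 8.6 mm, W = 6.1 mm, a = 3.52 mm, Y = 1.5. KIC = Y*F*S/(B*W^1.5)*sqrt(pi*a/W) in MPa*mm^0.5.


KIC = 1.5*395*22/(8.6*6.1^1.5)*sqrt(pi*3.52/6.1) = 135.46

135.46


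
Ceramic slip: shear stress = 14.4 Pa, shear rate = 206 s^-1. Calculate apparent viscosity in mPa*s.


eta = tau/gamma * 1000 = 14.4/206 * 1000 = 69.9 mPa*s

69.9


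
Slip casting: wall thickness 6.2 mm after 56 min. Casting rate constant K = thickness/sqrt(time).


K = 6.2 / sqrt(56) = 6.2 / 7.4833 = 0.829 mm/min^0.5

0.829


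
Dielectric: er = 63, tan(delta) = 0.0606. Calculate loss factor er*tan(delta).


Loss = 63 * 0.0606 = 3.818

3.818


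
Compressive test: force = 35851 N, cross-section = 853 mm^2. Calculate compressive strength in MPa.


CS = 35851 / 853 = 42.0 MPa

42.0


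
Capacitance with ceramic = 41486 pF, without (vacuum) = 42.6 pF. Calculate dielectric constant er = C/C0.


er = 41486 / 42.6 = 973.85

973.85


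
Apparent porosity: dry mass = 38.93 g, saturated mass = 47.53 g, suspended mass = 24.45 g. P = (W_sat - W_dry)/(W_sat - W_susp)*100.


P = (47.53 - 38.93) / (47.53 - 24.45) * 100 = 8.6 / 23.08 * 100 = 37.3%

37.3


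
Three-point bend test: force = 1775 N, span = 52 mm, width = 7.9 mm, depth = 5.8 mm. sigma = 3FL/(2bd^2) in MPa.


sigma = 3*1775*52/(2*7.9*5.8^2) = 521.0 MPa

521.0


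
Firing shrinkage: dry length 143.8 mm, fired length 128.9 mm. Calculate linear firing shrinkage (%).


FS = (143.8 - 128.9) / 143.8 * 100 = 10.36%

10.36


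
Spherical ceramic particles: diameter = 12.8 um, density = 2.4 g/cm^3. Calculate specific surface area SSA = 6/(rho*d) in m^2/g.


SSA = 6 / (2.4 * 12.8) = 0.195 m^2/g

0.195


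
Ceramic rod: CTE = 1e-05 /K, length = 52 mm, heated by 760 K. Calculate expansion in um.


dL = 1e-05 * 52 * 760 * 1000 = 395.2 um

395.2


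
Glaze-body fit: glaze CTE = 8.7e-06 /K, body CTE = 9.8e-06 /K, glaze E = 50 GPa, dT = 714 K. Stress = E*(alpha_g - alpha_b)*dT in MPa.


Stress = 50*1000*(8.7e-06 - 9.8e-06)*714 = -39.3 MPa

-39.3


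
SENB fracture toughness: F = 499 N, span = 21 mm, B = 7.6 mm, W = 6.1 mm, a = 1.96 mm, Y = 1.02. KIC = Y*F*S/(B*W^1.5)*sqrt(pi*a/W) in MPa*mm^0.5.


KIC = 1.02*499*21/(7.6*6.1^1.5)*sqrt(pi*1.96/6.1) = 93.79

93.79


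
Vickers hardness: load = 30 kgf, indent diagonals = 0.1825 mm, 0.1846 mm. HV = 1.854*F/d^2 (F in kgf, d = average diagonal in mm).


d_avg = (0.1825+0.1846)/2 = 0.18355 mm
HV = 1.854*30/0.18355^2 = 1651

1651


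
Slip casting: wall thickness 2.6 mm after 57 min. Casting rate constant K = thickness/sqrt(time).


K = 2.6 / sqrt(57) = 2.6 / 7.5498 = 0.344 mm/min^0.5

0.344


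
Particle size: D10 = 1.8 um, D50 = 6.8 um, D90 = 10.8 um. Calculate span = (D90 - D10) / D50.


Span = (10.8 - 1.8) / 6.8 = 9.0 / 6.8 = 1.324

1.324


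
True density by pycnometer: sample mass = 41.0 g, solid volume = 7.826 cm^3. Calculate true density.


TD = 41.0 / 7.826 = 5.239 g/cm^3

5.239


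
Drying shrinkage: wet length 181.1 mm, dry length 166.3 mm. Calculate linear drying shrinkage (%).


DS = (181.1 - 166.3) / 181.1 * 100 = 8.17%

8.17


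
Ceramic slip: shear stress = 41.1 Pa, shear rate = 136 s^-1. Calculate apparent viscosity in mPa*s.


eta = tau/gamma * 1000 = 41.1/136 * 1000 = 302.2 mPa*s

302.2


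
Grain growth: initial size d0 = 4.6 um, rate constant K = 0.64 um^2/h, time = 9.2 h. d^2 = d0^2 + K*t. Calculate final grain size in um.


d^2 = 4.6^2 + 0.64*9.2 = 27.048
d = sqrt(27.048) = 5.2 um

5.2


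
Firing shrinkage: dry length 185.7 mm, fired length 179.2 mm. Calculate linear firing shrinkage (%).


FS = (185.7 - 179.2) / 185.7 * 100 = 3.5%

3.5


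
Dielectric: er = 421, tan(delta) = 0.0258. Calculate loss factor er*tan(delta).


Loss = 421 * 0.0258 = 10.862

10.862


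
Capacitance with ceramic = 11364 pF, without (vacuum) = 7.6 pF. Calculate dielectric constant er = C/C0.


er = 11364 / 7.6 = 1495.26

1495.26


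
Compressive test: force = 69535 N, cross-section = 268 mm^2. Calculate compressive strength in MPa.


CS = 69535 / 268 = 259.5 MPa

259.5


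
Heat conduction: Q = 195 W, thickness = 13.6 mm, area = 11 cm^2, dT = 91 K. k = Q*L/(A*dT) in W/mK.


k = 195*13.6/1000/(11/10000*91) = 26.49 W/mK

26.49


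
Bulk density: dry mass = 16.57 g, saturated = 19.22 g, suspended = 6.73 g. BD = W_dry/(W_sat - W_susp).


BD = 16.57 / (19.22 - 6.73) = 16.57 / 12.49 = 1.327 g/cm^3

1.327


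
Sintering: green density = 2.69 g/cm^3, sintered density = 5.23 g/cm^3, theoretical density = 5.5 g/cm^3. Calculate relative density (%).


Relative = 5.23 / 5.5 * 100 = 95.1%

95.1


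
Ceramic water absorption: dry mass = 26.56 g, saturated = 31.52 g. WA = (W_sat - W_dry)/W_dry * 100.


WA = (31.52 - 26.56) / 26.56 * 100 = 18.67%

18.67


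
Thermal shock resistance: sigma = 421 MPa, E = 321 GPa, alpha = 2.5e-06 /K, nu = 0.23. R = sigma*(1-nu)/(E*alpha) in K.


R = 421*(1-0.23)/(321*1000*2.5e-06) = 404 K

404


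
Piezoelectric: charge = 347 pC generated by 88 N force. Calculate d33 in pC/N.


d33 = 347 / 88 = 3.9 pC/N

3.9


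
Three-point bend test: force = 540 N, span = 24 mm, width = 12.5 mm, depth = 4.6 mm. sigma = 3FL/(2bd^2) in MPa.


sigma = 3*540*24/(2*12.5*4.6^2) = 73.5 MPa

73.5


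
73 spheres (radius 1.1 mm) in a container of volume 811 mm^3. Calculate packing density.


V_sphere = 4/3*pi*1.1^3 = 5.5753 mm^3
Total V = 73*5.5753 = 406.9969 mm^3
PD = 406.9969 / 811 = 0.502

0.502


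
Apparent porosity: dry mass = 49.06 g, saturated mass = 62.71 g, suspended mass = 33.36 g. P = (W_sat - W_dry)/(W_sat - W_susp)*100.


P = (62.71 - 49.06) / (62.71 - 33.36) * 100 = 13.65 / 29.35 * 100 = 46.5%

46.5


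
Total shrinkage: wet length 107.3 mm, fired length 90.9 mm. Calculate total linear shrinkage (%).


TS = (107.3 - 90.9) / 107.3 * 100 = 15.28%

15.28


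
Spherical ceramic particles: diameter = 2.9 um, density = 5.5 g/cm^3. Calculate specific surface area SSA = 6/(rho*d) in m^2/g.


SSA = 6 / (5.5 * 2.9) = 0.376 m^2/g

0.376


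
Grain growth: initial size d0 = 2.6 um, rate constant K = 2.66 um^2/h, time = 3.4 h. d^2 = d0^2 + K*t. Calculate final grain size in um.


d^2 = 2.6^2 + 2.66*3.4 = 15.804
d = sqrt(15.804) = 3.98 um

3.98


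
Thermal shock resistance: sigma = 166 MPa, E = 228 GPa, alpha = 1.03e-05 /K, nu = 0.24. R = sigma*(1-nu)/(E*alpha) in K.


R = 166*(1-0.24)/(228*1000*1.03e-05) = 54 K

54


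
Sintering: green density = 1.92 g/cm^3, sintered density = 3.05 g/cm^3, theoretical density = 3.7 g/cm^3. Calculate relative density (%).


Relative = 3.05 / 3.7 * 100 = 82.4%

82.4


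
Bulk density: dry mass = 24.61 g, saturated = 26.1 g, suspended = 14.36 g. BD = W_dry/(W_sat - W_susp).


BD = 24.61 / (26.1 - 14.36) = 24.61 / 11.74 = 2.096 g/cm^3

2.096


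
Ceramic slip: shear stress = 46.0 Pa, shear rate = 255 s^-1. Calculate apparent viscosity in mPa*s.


eta = tau/gamma * 1000 = 46.0/255 * 1000 = 180.4 mPa*s

180.4


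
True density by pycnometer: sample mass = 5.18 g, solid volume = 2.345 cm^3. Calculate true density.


TD = 5.18 / 2.345 = 2.209 g/cm^3

2.209


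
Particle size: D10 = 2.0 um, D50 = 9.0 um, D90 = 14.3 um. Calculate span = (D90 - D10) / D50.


Span = (14.3 - 2.0) / 9.0 = 12.3 / 9.0 = 1.367

1.367


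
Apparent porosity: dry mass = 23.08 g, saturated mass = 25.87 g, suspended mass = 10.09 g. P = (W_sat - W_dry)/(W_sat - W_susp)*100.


P = (25.87 - 23.08) / (25.87 - 10.09) * 100 = 2.79 / 15.78 * 100 = 17.7%

17.7


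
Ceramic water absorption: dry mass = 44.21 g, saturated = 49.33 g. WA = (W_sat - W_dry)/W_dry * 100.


WA = (49.33 - 44.21) / 44.21 * 100 = 11.58%

11.58


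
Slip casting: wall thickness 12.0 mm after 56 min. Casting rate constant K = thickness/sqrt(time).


K = 12.0 / sqrt(56) = 12.0 / 7.4833 = 1.604 mm/min^0.5

1.604


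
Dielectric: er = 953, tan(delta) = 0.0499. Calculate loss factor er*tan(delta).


Loss = 953 * 0.0499 = 47.555

47.555


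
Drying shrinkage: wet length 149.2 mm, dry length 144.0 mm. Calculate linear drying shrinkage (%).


DS = (149.2 - 144.0) / 149.2 * 100 = 3.49%

3.49


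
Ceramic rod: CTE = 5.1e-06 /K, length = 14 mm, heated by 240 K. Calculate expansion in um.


dL = 5.1e-06 * 14 * 240 * 1000 = 17.136 um

17.136


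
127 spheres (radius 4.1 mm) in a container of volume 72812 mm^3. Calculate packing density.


V_sphere = 4/3*pi*4.1^3 = 288.6956 mm^3
Total V = 127*288.6956 = 36664.3412 mm^3
PD = 36664.3412 / 72812 = 0.504

0.504


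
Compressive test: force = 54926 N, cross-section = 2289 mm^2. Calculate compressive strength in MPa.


CS = 54926 / 2289 = 24.0 MPa

24.0


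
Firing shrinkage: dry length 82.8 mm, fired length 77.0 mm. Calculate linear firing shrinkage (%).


FS = (82.8 - 77.0) / 82.8 * 100 = 7.0%

7.0


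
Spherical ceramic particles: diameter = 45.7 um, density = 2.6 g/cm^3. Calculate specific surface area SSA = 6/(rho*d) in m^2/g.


SSA = 6 / (2.6 * 45.7) = 0.05 m^2/g

0.05


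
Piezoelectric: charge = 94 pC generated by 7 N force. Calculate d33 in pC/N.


d33 = 94 / 7 = 13.4 pC/N

13.4


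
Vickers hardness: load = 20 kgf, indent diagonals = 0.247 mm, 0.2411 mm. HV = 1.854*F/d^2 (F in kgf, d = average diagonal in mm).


d_avg = (0.247+0.2411)/2 = 0.24405 mm
HV = 1.854*20/0.24405^2 = 623

623


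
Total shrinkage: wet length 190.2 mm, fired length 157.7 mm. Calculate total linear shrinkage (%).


TS = (190.2 - 157.7) / 190.2 * 100 = 17.09%

17.09


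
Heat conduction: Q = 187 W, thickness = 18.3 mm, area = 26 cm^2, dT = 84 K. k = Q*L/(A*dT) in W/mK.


k = 187*18.3/1000/(26/10000*84) = 15.67 W/mK

15.67


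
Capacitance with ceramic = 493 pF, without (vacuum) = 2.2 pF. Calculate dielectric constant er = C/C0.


er = 493 / 2.2 = 224.09

224.09


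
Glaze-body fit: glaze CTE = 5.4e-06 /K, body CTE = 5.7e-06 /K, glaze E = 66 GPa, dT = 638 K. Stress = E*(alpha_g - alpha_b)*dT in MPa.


Stress = 66*1000*(5.4e-06 - 5.7e-06)*638 = -12.6 MPa

-12.6


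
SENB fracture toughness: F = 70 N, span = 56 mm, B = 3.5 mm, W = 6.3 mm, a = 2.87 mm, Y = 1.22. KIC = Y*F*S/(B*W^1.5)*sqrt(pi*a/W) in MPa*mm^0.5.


KIC = 1.22*70*56/(3.5*6.3^1.5)*sqrt(pi*2.87/6.3) = 103.37

103.37


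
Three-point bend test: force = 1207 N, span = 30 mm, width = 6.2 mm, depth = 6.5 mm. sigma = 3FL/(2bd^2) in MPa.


sigma = 3*1207*30/(2*6.2*6.5^2) = 207.3 MPa

207.3
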